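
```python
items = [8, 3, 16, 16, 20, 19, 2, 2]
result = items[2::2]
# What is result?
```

items has length 8. The slice items[2::2] selects indices [2, 4, 6] (2->16, 4->20, 6->2), giving [16, 20, 2].

[16, 20, 2]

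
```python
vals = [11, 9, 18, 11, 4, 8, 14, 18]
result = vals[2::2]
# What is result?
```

vals has length 8. The slice vals[2::2] selects indices [2, 4, 6] (2->18, 4->4, 6->14), giving [18, 4, 14].

[18, 4, 14]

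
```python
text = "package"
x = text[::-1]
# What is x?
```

text has length 7. The slice text[::-1] selects indices [6, 5, 4, 3, 2, 1, 0] (6->'e', 5->'g', 4->'a', 3->'k', 2->'c', 1->'a', 0->'p'), giving 'egakcap'.

'egakcap'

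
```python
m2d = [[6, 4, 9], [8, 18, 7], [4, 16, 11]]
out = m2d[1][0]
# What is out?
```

m2d[1] = [8, 18, 7]. Taking column 0 of that row yields 8.

8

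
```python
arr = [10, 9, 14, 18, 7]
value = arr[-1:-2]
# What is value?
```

arr has length 5. The slice arr[-1:-2] resolves to an empty index range, so the result is [].

[]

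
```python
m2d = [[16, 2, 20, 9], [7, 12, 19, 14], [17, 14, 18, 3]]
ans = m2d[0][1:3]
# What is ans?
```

m2d[0] = [16, 2, 20, 9]. m2d[0] has length 4. The slice m2d[0][1:3] selects indices [1, 2] (1->2, 2->20), giving [2, 20].

[2, 20]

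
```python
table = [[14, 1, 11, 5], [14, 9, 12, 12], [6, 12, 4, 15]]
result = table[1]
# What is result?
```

table has 3 rows. Row 1 is [14, 9, 12, 12].

[14, 9, 12, 12]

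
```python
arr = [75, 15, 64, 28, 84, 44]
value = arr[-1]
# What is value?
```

arr has length 6. Negative index -1 maps to positive index 6 + (-1) = 5. arr[5] = 44.

44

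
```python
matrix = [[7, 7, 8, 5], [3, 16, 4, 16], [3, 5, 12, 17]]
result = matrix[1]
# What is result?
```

matrix has 3 rows. Row 1 is [3, 16, 4, 16].

[3, 16, 4, 16]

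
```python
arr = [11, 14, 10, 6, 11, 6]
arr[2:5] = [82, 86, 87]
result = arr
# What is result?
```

arr starts as [11, 14, 10, 6, 11, 6] (length 6). The slice arr[2:5] covers indices [2, 3, 4] with values [10, 6, 11]. Replacing that slice with [82, 86, 87] (same length) produces [11, 14, 82, 86, 87, 6].

[11, 14, 82, 86, 87, 6]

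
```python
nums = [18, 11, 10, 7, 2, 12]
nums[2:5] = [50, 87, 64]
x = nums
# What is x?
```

nums starts as [18, 11, 10, 7, 2, 12] (length 6). The slice nums[2:5] covers indices [2, 3, 4] with values [10, 7, 2]. Replacing that slice with [50, 87, 64] (same length) produces [18, 11, 50, 87, 64, 12].

[18, 11, 50, 87, 64, 12]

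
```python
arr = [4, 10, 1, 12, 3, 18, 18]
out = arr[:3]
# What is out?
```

arr has length 7. The slice arr[:3] selects indices [0, 1, 2] (0->4, 1->10, 2->1), giving [4, 10, 1].

[4, 10, 1]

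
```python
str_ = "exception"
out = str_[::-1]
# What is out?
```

str_ has length 9. The slice str_[::-1] selects indices [8, 7, 6, 5, 4, 3, 2, 1, 0] (8->'n', 7->'o', 6->'i', 5->'t', 4->'p', 3->'e', 2->'c', 1->'x', 0->'e'), giving 'noitpecxe'.

'noitpecxe'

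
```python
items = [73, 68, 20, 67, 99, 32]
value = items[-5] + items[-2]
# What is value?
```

items has length 6. Negative index -5 maps to positive index 6 + (-5) = 1. items[1] = 68.
items has length 6. Negative index -2 maps to positive index 6 + (-2) = 4. items[4] = 99.
Sum: 68 + 99 = 167.

167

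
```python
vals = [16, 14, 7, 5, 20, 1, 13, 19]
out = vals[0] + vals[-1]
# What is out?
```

vals has length 8. vals[0] = 16.
vals has length 8. Negative index -1 maps to positive index 8 + (-1) = 7. vals[7] = 19.
Sum: 16 + 19 = 35.

35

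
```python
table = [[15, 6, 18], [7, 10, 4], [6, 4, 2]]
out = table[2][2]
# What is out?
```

table[2] = [6, 4, 2]. Taking column 2 of that row yields 2.

2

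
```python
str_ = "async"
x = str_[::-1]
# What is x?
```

str_ has length 5. The slice str_[::-1] selects indices [4, 3, 2, 1, 0] (4->'c', 3->'n', 2->'y', 1->'s', 0->'a'), giving 'cnysa'.

'cnysa'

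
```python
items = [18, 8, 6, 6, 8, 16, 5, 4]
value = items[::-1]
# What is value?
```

items has length 8. The slice items[::-1] selects indices [7, 6, 5, 4, 3, 2, 1, 0] (7->4, 6->5, 5->16, 4->8, 3->6, 2->6, 1->8, 0->18), giving [4, 5, 16, 8, 6, 6, 8, 18].

[4, 5, 16, 8, 6, 6, 8, 18]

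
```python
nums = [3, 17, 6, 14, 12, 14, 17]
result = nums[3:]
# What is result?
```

nums has length 7. The slice nums[3:] selects indices [3, 4, 5, 6] (3->14, 4->12, 5->14, 6->17), giving [14, 12, 14, 17].

[14, 12, 14, 17]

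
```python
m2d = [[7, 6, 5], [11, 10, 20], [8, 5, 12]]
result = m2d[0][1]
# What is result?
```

m2d[0] = [7, 6, 5]. Taking column 1 of that row yields 6.

6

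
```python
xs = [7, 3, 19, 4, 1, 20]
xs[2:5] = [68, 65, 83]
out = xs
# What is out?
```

xs starts as [7, 3, 19, 4, 1, 20] (length 6). The slice xs[2:5] covers indices [2, 3, 4] with values [19, 4, 1]. Replacing that slice with [68, 65, 83] (same length) produces [7, 3, 68, 65, 83, 20].

[7, 3, 68, 65, 83, 20]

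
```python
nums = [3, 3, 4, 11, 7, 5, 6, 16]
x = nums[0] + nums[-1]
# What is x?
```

nums has length 8. nums[0] = 3.
nums has length 8. Negative index -1 maps to positive index 8 + (-1) = 7. nums[7] = 16.
Sum: 3 + 16 = 19.

19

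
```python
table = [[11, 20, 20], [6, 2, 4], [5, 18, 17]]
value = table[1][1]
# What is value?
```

table[1] = [6, 2, 4]. Taking column 1 of that row yields 2.

2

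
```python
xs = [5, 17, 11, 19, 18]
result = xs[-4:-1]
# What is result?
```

xs has length 5. The slice xs[-4:-1] selects indices [1, 2, 3] (1->17, 2->11, 3->19), giving [17, 11, 19].

[17, 11, 19]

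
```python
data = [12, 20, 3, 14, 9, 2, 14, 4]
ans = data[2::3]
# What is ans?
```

data has length 8. The slice data[2::3] selects indices [2, 5] (2->3, 5->2), giving [3, 2].

[3, 2]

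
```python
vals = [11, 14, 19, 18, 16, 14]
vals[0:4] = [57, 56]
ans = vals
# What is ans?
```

vals starts as [11, 14, 19, 18, 16, 14] (length 6). The slice vals[0:4] covers indices [0, 1, 2, 3] with values [11, 14, 19, 18]. Replacing that slice with [57, 56] (different length) produces [57, 56, 16, 14].

[57, 56, 16, 14]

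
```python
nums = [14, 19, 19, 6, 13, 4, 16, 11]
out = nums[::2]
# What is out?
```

nums has length 8. The slice nums[::2] selects indices [0, 2, 4, 6] (0->14, 2->19, 4->13, 6->16), giving [14, 19, 13, 16].

[14, 19, 13, 16]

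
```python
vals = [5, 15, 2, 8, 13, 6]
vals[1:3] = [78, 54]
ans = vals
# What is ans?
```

vals starts as [5, 15, 2, 8, 13, 6] (length 6). The slice vals[1:3] covers indices [1, 2] with values [15, 2]. Replacing that slice with [78, 54] (same length) produces [5, 78, 54, 8, 13, 6].

[5, 78, 54, 8, 13, 6]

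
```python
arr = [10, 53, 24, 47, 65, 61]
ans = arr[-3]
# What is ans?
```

arr has length 6. Negative index -3 maps to positive index 6 + (-3) = 3. arr[3] = 47.

47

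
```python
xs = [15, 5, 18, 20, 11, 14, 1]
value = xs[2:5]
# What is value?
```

xs has length 7. The slice xs[2:5] selects indices [2, 3, 4] (2->18, 3->20, 4->11), giving [18, 20, 11].

[18, 20, 11]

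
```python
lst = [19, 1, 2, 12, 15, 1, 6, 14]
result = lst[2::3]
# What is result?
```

lst has length 8. The slice lst[2::3] selects indices [2, 5] (2->2, 5->1), giving [2, 1].

[2, 1]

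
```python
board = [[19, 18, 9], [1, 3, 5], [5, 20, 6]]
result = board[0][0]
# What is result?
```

board[0] = [19, 18, 9]. Taking column 0 of that row yields 19.

19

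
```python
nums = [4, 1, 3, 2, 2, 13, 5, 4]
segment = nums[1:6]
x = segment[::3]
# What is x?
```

nums has length 8. The slice nums[1:6] selects indices [1, 2, 3, 4, 5] (1->1, 2->3, 3->2, 4->2, 5->13), giving [1, 3, 2, 2, 13]. So segment = [1, 3, 2, 2, 13]. segment has length 5. The slice segment[::3] selects indices [0, 3] (0->1, 3->2), giving [1, 2].

[1, 2]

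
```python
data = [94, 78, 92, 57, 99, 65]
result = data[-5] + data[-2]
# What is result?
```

data has length 6. Negative index -5 maps to positive index 6 + (-5) = 1. data[1] = 78.
data has length 6. Negative index -2 maps to positive index 6 + (-2) = 4. data[4] = 99.
Sum: 78 + 99 = 177.

177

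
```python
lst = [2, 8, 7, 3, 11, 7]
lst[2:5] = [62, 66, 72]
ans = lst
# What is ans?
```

lst starts as [2, 8, 7, 3, 11, 7] (length 6). The slice lst[2:5] covers indices [2, 3, 4] with values [7, 3, 11]. Replacing that slice with [62, 66, 72] (same length) produces [2, 8, 62, 66, 72, 7].

[2, 8, 62, 66, 72, 7]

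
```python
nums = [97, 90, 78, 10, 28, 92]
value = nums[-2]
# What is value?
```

nums has length 6. Negative index -2 maps to positive index 6 + (-2) = 4. nums[4] = 28.

28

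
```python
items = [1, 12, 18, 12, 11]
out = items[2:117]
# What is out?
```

items has length 5. The slice items[2:117] selects indices [2, 3, 4] (2->18, 3->12, 4->11), giving [18, 12, 11].

[18, 12, 11]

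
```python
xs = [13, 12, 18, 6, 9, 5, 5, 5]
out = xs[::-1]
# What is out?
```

xs has length 8. The slice xs[::-1] selects indices [7, 6, 5, 4, 3, 2, 1, 0] (7->5, 6->5, 5->5, 4->9, 3->6, 2->18, 1->12, 0->13), giving [5, 5, 5, 9, 6, 18, 12, 13].

[5, 5, 5, 9, 6, 18, 12, 13]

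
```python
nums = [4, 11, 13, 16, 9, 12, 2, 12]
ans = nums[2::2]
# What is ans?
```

nums has length 8. The slice nums[2::2] selects indices [2, 4, 6] (2->13, 4->9, 6->2), giving [13, 9, 2].

[13, 9, 2]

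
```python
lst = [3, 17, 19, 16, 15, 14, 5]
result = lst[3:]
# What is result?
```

lst has length 7. The slice lst[3:] selects indices [3, 4, 5, 6] (3->16, 4->15, 5->14, 6->5), giving [16, 15, 14, 5].

[16, 15, 14, 5]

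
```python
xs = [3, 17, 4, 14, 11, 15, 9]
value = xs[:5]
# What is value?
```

xs has length 7. The slice xs[:5] selects indices [0, 1, 2, 3, 4] (0->3, 1->17, 2->4, 3->14, 4->11), giving [3, 17, 4, 14, 11].

[3, 17, 4, 14, 11]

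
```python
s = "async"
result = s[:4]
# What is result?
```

s has length 5. The slice s[:4] selects indices [0, 1, 2, 3] (0->'a', 1->'s', 2->'y', 3->'n'), giving 'asyn'.

'asyn'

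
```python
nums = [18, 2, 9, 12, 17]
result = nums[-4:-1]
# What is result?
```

nums has length 5. The slice nums[-4:-1] selects indices [1, 2, 3] (1->2, 2->9, 3->12), giving [2, 9, 12].

[2, 9, 12]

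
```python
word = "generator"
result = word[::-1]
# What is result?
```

word has length 9. The slice word[::-1] selects indices [8, 7, 6, 5, 4, 3, 2, 1, 0] (8->'r', 7->'o', 6->'t', 5->'a', 4->'r', 3->'e', 2->'n', 1->'e', 0->'g'), giving 'rotareneg'.

'rotareneg'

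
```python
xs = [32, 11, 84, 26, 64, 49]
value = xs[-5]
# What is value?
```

xs has length 6. Negative index -5 maps to positive index 6 + (-5) = 1. xs[1] = 11.

11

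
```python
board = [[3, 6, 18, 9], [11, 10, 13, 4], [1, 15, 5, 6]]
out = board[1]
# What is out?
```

board has 3 rows. Row 1 is [11, 10, 13, 4].

[11, 10, 13, 4]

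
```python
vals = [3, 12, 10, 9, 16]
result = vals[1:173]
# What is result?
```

vals has length 5. The slice vals[1:173] selects indices [1, 2, 3, 4] (1->12, 2->10, 3->9, 4->16), giving [12, 10, 9, 16].

[12, 10, 9, 16]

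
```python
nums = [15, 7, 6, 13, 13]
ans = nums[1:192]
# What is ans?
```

nums has length 5. The slice nums[1:192] selects indices [1, 2, 3, 4] (1->7, 2->6, 3->13, 4->13), giving [7, 6, 13, 13].

[7, 6, 13, 13]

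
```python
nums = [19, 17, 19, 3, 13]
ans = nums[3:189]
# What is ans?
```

nums has length 5. The slice nums[3:189] selects indices [3, 4] (3->3, 4->13), giving [3, 13].

[3, 13]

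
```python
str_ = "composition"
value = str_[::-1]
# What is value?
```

str_ has length 11. The slice str_[::-1] selects indices [10, 9, 8, 7, 6, 5, 4, 3, 2, 1, 0] (10->'n', 9->'o', 8->'i', 7->'t', 6->'i', 5->'s', 4->'o', 3->'p', 2->'m', 1->'o', 0->'c'), giving 'noitisopmoc'.

'noitisopmoc'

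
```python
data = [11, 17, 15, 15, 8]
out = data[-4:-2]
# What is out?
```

data has length 5. The slice data[-4:-2] selects indices [1, 2] (1->17, 2->15), giving [17, 15].

[17, 15]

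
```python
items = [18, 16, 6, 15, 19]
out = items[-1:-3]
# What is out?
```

items has length 5. The slice items[-1:-3] resolves to an empty index range, so the result is [].

[]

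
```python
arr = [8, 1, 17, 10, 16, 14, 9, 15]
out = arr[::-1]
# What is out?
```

arr has length 8. The slice arr[::-1] selects indices [7, 6, 5, 4, 3, 2, 1, 0] (7->15, 6->9, 5->14, 4->16, 3->10, 2->17, 1->1, 0->8), giving [15, 9, 14, 16, 10, 17, 1, 8].

[15, 9, 14, 16, 10, 17, 1, 8]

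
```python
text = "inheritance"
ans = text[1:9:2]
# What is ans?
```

text has length 11. The slice text[1:9:2] selects indices [1, 3, 5, 7] (1->'n', 3->'e', 5->'i', 7->'a'), giving 'neia'.

'neia'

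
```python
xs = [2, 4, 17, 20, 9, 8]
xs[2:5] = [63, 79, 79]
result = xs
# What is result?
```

xs starts as [2, 4, 17, 20, 9, 8] (length 6). The slice xs[2:5] covers indices [2, 3, 4] with values [17, 20, 9]. Replacing that slice with [63, 79, 79] (same length) produces [2, 4, 63, 79, 79, 8].

[2, 4, 63, 79, 79, 8]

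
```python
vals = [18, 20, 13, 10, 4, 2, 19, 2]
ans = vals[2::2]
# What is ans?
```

vals has length 8. The slice vals[2::2] selects indices [2, 4, 6] (2->13, 4->4, 6->19), giving [13, 4, 19].

[13, 4, 19]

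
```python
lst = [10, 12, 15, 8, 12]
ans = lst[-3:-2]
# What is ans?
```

lst has length 5. The slice lst[-3:-2] selects indices [2] (2->15), giving [15].

[15]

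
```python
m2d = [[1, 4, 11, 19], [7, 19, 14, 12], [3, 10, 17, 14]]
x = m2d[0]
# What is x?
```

m2d has 3 rows. Row 0 is [1, 4, 11, 19].

[1, 4, 11, 19]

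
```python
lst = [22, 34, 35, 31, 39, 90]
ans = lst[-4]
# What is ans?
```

lst has length 6. Negative index -4 maps to positive index 6 + (-4) = 2. lst[2] = 35.

35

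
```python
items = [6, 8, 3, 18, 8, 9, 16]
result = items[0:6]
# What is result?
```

items has length 7. The slice items[0:6] selects indices [0, 1, 2, 3, 4, 5] (0->6, 1->8, 2->3, 3->18, 4->8, 5->9), giving [6, 8, 3, 18, 8, 9].

[6, 8, 3, 18, 8, 9]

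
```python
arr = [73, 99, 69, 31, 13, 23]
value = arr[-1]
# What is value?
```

arr has length 6. Negative index -1 maps to positive index 6 + (-1) = 5. arr[5] = 23.

23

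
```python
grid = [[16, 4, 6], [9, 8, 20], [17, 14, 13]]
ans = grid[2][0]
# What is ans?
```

grid[2] = [17, 14, 13]. Taking column 0 of that row yields 17.

17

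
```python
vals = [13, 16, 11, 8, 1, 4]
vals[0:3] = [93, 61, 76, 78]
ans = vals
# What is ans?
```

vals starts as [13, 16, 11, 8, 1, 4] (length 6). The slice vals[0:3] covers indices [0, 1, 2] with values [13, 16, 11]. Replacing that slice with [93, 61, 76, 78] (different length) produces [93, 61, 76, 78, 8, 1, 4].

[93, 61, 76, 78, 8, 1, 4]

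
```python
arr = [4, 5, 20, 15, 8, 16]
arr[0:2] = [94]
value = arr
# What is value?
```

arr starts as [4, 5, 20, 15, 8, 16] (length 6). The slice arr[0:2] covers indices [0, 1] with values [4, 5]. Replacing that slice with [94] (different length) produces [94, 20, 15, 8, 16].

[94, 20, 15, 8, 16]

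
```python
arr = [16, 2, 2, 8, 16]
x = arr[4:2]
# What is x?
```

arr has length 5. The slice arr[4:2] resolves to an empty index range, so the result is [].

[]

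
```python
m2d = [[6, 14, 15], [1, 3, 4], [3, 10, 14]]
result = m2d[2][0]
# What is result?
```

m2d[2] = [3, 10, 14]. Taking column 0 of that row yields 3.

3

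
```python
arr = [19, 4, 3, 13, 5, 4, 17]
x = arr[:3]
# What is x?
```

arr has length 7. The slice arr[:3] selects indices [0, 1, 2] (0->19, 1->4, 2->3), giving [19, 4, 3].

[19, 4, 3]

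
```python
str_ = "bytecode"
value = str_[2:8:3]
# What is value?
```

str_ has length 8. The slice str_[2:8:3] selects indices [2, 5] (2->'t', 5->'o'), giving 'to'.

'to'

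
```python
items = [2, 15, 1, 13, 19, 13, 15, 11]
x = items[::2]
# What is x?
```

items has length 8. The slice items[::2] selects indices [0, 2, 4, 6] (0->2, 2->1, 4->19, 6->15), giving [2, 1, 19, 15].

[2, 1, 19, 15]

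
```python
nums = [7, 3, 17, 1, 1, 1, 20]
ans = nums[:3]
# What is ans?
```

nums has length 7. The slice nums[:3] selects indices [0, 1, 2] (0->7, 1->3, 2->17), giving [7, 3, 17].

[7, 3, 17]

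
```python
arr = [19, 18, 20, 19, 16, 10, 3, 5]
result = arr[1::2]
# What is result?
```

arr has length 8. The slice arr[1::2] selects indices [1, 3, 5, 7] (1->18, 3->19, 5->10, 7->5), giving [18, 19, 10, 5].

[18, 19, 10, 5]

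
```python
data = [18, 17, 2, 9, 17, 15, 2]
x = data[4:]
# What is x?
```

data has length 7. The slice data[4:] selects indices [4, 5, 6] (4->17, 5->15, 6->2), giving [17, 15, 2].

[17, 15, 2]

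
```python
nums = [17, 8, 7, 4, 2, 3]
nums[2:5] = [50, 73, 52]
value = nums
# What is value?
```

nums starts as [17, 8, 7, 4, 2, 3] (length 6). The slice nums[2:5] covers indices [2, 3, 4] with values [7, 4, 2]. Replacing that slice with [50, 73, 52] (same length) produces [17, 8, 50, 73, 52, 3].

[17, 8, 50, 73, 52, 3]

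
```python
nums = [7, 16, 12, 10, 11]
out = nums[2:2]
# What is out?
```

nums has length 5. The slice nums[2:2] resolves to an empty index range, so the result is [].

[]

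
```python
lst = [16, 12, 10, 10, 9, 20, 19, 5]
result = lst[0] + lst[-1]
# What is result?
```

lst has length 8. lst[0] = 16.
lst has length 8. Negative index -1 maps to positive index 8 + (-1) = 7. lst[7] = 5.
Sum: 16 + 5 = 21.

21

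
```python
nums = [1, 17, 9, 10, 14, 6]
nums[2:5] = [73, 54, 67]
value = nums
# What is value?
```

nums starts as [1, 17, 9, 10, 14, 6] (length 6). The slice nums[2:5] covers indices [2, 3, 4] with values [9, 10, 14]. Replacing that slice with [73, 54, 67] (same length) produces [1, 17, 73, 54, 67, 6].

[1, 17, 73, 54, 67, 6]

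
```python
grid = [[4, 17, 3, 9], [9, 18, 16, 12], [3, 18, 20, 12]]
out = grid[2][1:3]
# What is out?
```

grid[2] = [3, 18, 20, 12]. grid[2] has length 4. The slice grid[2][1:3] selects indices [1, 2] (1->18, 2->20), giving [18, 20].

[18, 20]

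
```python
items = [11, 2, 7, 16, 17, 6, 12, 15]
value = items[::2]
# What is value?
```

items has length 8. The slice items[::2] selects indices [0, 2, 4, 6] (0->11, 2->7, 4->17, 6->12), giving [11, 7, 17, 12].

[11, 7, 17, 12]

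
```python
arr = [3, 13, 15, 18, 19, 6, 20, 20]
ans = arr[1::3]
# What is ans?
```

arr has length 8. The slice arr[1::3] selects indices [1, 4, 7] (1->13, 4->19, 7->20), giving [13, 19, 20].

[13, 19, 20]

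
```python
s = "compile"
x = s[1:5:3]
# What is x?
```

s has length 7. The slice s[1:5:3] selects indices [1, 4] (1->'o', 4->'i'), giving 'oi'.

'oi'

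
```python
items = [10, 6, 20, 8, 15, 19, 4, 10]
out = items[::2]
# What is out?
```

items has length 8. The slice items[::2] selects indices [0, 2, 4, 6] (0->10, 2->20, 4->15, 6->4), giving [10, 20, 15, 4].

[10, 20, 15, 4]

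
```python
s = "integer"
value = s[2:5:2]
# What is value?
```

s has length 7. The slice s[2:5:2] selects indices [2, 4] (2->'t', 4->'g'), giving 'tg'.

'tg'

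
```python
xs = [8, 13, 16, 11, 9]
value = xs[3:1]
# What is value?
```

xs has length 5. The slice xs[3:1] resolves to an empty index range, so the result is [].

[]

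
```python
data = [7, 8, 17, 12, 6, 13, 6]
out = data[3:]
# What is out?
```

data has length 7. The slice data[3:] selects indices [3, 4, 5, 6] (3->12, 4->6, 5->13, 6->6), giving [12, 6, 13, 6].

[12, 6, 13, 6]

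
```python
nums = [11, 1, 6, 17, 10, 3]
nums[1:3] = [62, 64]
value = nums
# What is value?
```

nums starts as [11, 1, 6, 17, 10, 3] (length 6). The slice nums[1:3] covers indices [1, 2] with values [1, 6]. Replacing that slice with [62, 64] (same length) produces [11, 62, 64, 17, 10, 3].

[11, 62, 64, 17, 10, 3]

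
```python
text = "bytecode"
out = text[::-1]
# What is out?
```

text has length 8. The slice text[::-1] selects indices [7, 6, 5, 4, 3, 2, 1, 0] (7->'e', 6->'d', 5->'o', 4->'c', 3->'e', 2->'t', 1->'y', 0->'b'), giving 'edocetyb'.

'edocetyb'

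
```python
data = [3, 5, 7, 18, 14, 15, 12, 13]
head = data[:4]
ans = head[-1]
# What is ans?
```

data has length 8. The slice data[:4] selects indices [0, 1, 2, 3] (0->3, 1->5, 2->7, 3->18), giving [3, 5, 7, 18]. So head = [3, 5, 7, 18]. Then head[-1] = 18.

18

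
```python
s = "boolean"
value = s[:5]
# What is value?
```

s has length 7. The slice s[:5] selects indices [0, 1, 2, 3, 4] (0->'b', 1->'o', 2->'o', 3->'l', 4->'e'), giving 'boole'.

'boole'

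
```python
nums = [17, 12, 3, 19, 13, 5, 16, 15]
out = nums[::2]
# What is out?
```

nums has length 8. The slice nums[::2] selects indices [0, 2, 4, 6] (0->17, 2->3, 4->13, 6->16), giving [17, 3, 13, 16].

[17, 3, 13, 16]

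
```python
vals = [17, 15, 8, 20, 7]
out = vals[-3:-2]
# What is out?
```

vals has length 5. The slice vals[-3:-2] selects indices [2] (2->8), giving [8].

[8]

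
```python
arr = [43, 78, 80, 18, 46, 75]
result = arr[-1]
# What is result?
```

arr has length 6. Negative index -1 maps to positive index 6 + (-1) = 5. arr[5] = 75.

75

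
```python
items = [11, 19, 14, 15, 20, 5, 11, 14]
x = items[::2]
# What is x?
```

items has length 8. The slice items[::2] selects indices [0, 2, 4, 6] (0->11, 2->14, 4->20, 6->11), giving [11, 14, 20, 11].

[11, 14, 20, 11]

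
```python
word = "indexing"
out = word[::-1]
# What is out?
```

word has length 8. The slice word[::-1] selects indices [7, 6, 5, 4, 3, 2, 1, 0] (7->'g', 6->'n', 5->'i', 4->'x', 3->'e', 2->'d', 1->'n', 0->'i'), giving 'gnixedni'.

'gnixedni'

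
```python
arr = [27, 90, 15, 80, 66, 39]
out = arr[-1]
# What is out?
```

arr has length 6. Negative index -1 maps to positive index 6 + (-1) = 5. arr[5] = 39.

39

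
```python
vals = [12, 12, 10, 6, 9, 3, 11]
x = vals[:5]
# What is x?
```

vals has length 7. The slice vals[:5] selects indices [0, 1, 2, 3, 4] (0->12, 1->12, 2->10, 3->6, 4->9), giving [12, 12, 10, 6, 9].

[12, 12, 10, 6, 9]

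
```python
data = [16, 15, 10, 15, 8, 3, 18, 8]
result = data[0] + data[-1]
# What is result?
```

data has length 8. data[0] = 16.
data has length 8. Negative index -1 maps to positive index 8 + (-1) = 7. data[7] = 8.
Sum: 16 + 8 = 24.

24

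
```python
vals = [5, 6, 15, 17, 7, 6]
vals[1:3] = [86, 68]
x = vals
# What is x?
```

vals starts as [5, 6, 15, 17, 7, 6] (length 6). The slice vals[1:3] covers indices [1, 2] with values [6, 15]. Replacing that slice with [86, 68] (same length) produces [5, 86, 68, 17, 7, 6].

[5, 86, 68, 17, 7, 6]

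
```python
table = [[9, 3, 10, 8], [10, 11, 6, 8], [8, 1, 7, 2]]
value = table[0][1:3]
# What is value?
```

table[0] = [9, 3, 10, 8]. table[0] has length 4. The slice table[0][1:3] selects indices [1, 2] (1->3, 2->10), giving [3, 10].

[3, 10]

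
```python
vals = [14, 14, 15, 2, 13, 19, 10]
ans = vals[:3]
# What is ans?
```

vals has length 7. The slice vals[:3] selects indices [0, 1, 2] (0->14, 1->14, 2->15), giving [14, 14, 15].

[14, 14, 15]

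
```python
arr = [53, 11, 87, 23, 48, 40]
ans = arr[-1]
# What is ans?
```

arr has length 6. Negative index -1 maps to positive index 6 + (-1) = 5. arr[5] = 40.

40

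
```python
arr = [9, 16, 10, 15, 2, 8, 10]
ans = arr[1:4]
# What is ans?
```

arr has length 7. The slice arr[1:4] selects indices [1, 2, 3] (1->16, 2->10, 3->15), giving [16, 10, 15].

[16, 10, 15]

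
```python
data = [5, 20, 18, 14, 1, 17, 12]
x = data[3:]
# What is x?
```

data has length 7. The slice data[3:] selects indices [3, 4, 5, 6] (3->14, 4->1, 5->17, 6->12), giving [14, 1, 17, 12].

[14, 1, 17, 12]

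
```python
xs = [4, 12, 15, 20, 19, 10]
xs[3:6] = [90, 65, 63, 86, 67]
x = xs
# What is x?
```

xs starts as [4, 12, 15, 20, 19, 10] (length 6). The slice xs[3:6] covers indices [3, 4, 5] with values [20, 19, 10]. Replacing that slice with [90, 65, 63, 86, 67] (different length) produces [4, 12, 15, 90, 65, 63, 86, 67].

[4, 12, 15, 90, 65, 63, 86, 67]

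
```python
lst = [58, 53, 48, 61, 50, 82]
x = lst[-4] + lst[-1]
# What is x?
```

lst has length 6. Negative index -4 maps to positive index 6 + (-4) = 2. lst[2] = 48.
lst has length 6. Negative index -1 maps to positive index 6 + (-1) = 5. lst[5] = 82.
Sum: 48 + 82 = 130.

130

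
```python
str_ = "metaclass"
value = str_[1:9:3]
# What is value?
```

str_ has length 9. The slice str_[1:9:3] selects indices [1, 4, 7] (1->'e', 4->'c', 7->'s'), giving 'ecs'.

'ecs'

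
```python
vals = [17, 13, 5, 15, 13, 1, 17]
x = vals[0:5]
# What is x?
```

vals has length 7. The slice vals[0:5] selects indices [0, 1, 2, 3, 4] (0->17, 1->13, 2->5, 3->15, 4->13), giving [17, 13, 5, 15, 13].

[17, 13, 5, 15, 13]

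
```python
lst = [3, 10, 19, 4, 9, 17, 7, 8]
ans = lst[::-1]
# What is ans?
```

lst has length 8. The slice lst[::-1] selects indices [7, 6, 5, 4, 3, 2, 1, 0] (7->8, 6->7, 5->17, 4->9, 3->4, 2->19, 1->10, 0->3), giving [8, 7, 17, 9, 4, 19, 10, 3].

[8, 7, 17, 9, 4, 19, 10, 3]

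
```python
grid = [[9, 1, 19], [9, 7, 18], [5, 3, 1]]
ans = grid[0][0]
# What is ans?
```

grid[0] = [9, 1, 19]. Taking column 0 of that row yields 9.

9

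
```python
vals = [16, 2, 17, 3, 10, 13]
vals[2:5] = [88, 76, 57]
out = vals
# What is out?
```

vals starts as [16, 2, 17, 3, 10, 13] (length 6). The slice vals[2:5] covers indices [2, 3, 4] with values [17, 3, 10]. Replacing that slice with [88, 76, 57] (same length) produces [16, 2, 88, 76, 57, 13].

[16, 2, 88, 76, 57, 13]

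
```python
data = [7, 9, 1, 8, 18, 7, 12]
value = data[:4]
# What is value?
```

data has length 7. The slice data[:4] selects indices [0, 1, 2, 3] (0->7, 1->9, 2->1, 3->8), giving [7, 9, 1, 8].

[7, 9, 1, 8]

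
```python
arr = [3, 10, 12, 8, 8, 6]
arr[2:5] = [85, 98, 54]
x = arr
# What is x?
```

arr starts as [3, 10, 12, 8, 8, 6] (length 6). The slice arr[2:5] covers indices [2, 3, 4] with values [12, 8, 8]. Replacing that slice with [85, 98, 54] (same length) produces [3, 10, 85, 98, 54, 6].

[3, 10, 85, 98, 54, 6]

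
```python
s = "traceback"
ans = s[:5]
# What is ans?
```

s has length 9. The slice s[:5] selects indices [0, 1, 2, 3, 4] (0->'t', 1->'r', 2->'a', 3->'c', 4->'e'), giving 'trace'.

'trace'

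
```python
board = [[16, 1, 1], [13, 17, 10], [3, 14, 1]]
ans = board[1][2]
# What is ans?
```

board[1] = [13, 17, 10]. Taking column 2 of that row yields 10.

10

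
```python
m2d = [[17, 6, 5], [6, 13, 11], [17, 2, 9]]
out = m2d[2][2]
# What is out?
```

m2d[2] = [17, 2, 9]. Taking column 2 of that row yields 9.

9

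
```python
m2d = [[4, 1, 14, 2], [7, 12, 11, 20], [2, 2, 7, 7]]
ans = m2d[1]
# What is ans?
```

m2d has 3 rows. Row 1 is [7, 12, 11, 20].

[7, 12, 11, 20]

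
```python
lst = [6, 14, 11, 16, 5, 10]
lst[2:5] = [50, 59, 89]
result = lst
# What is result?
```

lst starts as [6, 14, 11, 16, 5, 10] (length 6). The slice lst[2:5] covers indices [2, 3, 4] with values [11, 16, 5]. Replacing that slice with [50, 59, 89] (same length) produces [6, 14, 50, 59, 89, 10].

[6, 14, 50, 59, 89, 10]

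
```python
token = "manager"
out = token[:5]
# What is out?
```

token has length 7. The slice token[:5] selects indices [0, 1, 2, 3, 4] (0->'m', 1->'a', 2->'n', 3->'a', 4->'g'), giving 'manag'.

'manag'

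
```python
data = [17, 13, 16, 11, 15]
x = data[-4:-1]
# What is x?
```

data has length 5. The slice data[-4:-1] selects indices [1, 2, 3] (1->13, 2->16, 3->11), giving [13, 16, 11].

[13, 16, 11]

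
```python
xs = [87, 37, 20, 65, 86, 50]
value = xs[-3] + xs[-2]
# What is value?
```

xs has length 6. Negative index -3 maps to positive index 6 + (-3) = 3. xs[3] = 65.
xs has length 6. Negative index -2 maps to positive index 6 + (-2) = 4. xs[4] = 86.
Sum: 65 + 86 = 151.

151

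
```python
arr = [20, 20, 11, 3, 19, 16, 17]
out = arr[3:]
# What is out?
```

arr has length 7. The slice arr[3:] selects indices [3, 4, 5, 6] (3->3, 4->19, 5->16, 6->17), giving [3, 19, 16, 17].

[3, 19, 16, 17]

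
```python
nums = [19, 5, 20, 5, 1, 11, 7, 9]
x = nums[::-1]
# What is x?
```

nums has length 8. The slice nums[::-1] selects indices [7, 6, 5, 4, 3, 2, 1, 0] (7->9, 6->7, 5->11, 4->1, 3->5, 2->20, 1->5, 0->19), giving [9, 7, 11, 1, 5, 20, 5, 19].

[9, 7, 11, 1, 5, 20, 5, 19]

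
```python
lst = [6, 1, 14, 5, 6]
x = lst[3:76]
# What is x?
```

lst has length 5. The slice lst[3:76] selects indices [3, 4] (3->5, 4->6), giving [5, 6].

[5, 6]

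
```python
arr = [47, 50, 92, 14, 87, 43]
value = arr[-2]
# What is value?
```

arr has length 6. Negative index -2 maps to positive index 6 + (-2) = 4. arr[4] = 87.

87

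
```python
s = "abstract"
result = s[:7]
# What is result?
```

s has length 8. The slice s[:7] selects indices [0, 1, 2, 3, 4, 5, 6] (0->'a', 1->'b', 2->'s', 3->'t', 4->'r', 5->'a', 6->'c'), giving 'abstrac'.

'abstrac'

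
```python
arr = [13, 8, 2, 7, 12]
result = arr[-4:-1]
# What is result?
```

arr has length 5. The slice arr[-4:-1] selects indices [1, 2, 3] (1->8, 2->2, 3->7), giving [8, 2, 7].

[8, 2, 7]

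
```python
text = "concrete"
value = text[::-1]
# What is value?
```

text has length 8. The slice text[::-1] selects indices [7, 6, 5, 4, 3, 2, 1, 0] (7->'e', 6->'t', 5->'e', 4->'r', 3->'c', 2->'n', 1->'o', 0->'c'), giving 'etercnoc'.

'etercnoc'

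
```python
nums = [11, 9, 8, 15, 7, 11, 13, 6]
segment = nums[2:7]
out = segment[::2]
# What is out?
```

nums has length 8. The slice nums[2:7] selects indices [2, 3, 4, 5, 6] (2->8, 3->15, 4->7, 5->11, 6->13), giving [8, 15, 7, 11, 13]. So segment = [8, 15, 7, 11, 13]. segment has length 5. The slice segment[::2] selects indices [0, 2, 4] (0->8, 2->7, 4->13), giving [8, 7, 13].

[8, 7, 13]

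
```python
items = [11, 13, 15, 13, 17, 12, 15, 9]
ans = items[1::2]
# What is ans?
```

items has length 8. The slice items[1::2] selects indices [1, 3, 5, 7] (1->13, 3->13, 5->12, 7->9), giving [13, 13, 12, 9].

[13, 13, 12, 9]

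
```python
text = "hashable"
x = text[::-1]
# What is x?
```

text has length 8. The slice text[::-1] selects indices [7, 6, 5, 4, 3, 2, 1, 0] (7->'e', 6->'l', 5->'b', 4->'a', 3->'h', 2->'s', 1->'a', 0->'h'), giving 'elbahsah'.

'elbahsah'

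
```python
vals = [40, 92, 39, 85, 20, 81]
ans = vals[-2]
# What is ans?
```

vals has length 6. Negative index -2 maps to positive index 6 + (-2) = 4. vals[4] = 20.

20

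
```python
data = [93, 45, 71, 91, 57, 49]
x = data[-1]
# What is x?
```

data has length 6. Negative index -1 maps to positive index 6 + (-1) = 5. data[5] = 49.

49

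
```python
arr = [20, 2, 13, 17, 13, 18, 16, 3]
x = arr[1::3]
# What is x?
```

arr has length 8. The slice arr[1::3] selects indices [1, 4, 7] (1->2, 4->13, 7->3), giving [2, 13, 3].

[2, 13, 3]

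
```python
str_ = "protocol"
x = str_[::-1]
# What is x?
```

str_ has length 8. The slice str_[::-1] selects indices [7, 6, 5, 4, 3, 2, 1, 0] (7->'l', 6->'o', 5->'c', 4->'o', 3->'t', 2->'o', 1->'r', 0->'p'), giving 'locotorp'.

'locotorp'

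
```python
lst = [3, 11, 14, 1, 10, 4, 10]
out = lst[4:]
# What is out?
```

lst has length 7. The slice lst[4:] selects indices [4, 5, 6] (4->10, 5->4, 6->10), giving [10, 4, 10].

[10, 4, 10]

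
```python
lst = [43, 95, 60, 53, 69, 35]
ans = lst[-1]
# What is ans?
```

lst has length 6. Negative index -1 maps to positive index 6 + (-1) = 5. lst[5] = 35.

35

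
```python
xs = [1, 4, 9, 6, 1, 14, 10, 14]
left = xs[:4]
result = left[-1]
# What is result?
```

xs has length 8. The slice xs[:4] selects indices [0, 1, 2, 3] (0->1, 1->4, 2->9, 3->6), giving [1, 4, 9, 6]. So left = [1, 4, 9, 6]. Then left[-1] = 6.

6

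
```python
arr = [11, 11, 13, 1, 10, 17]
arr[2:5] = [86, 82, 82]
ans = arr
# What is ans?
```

arr starts as [11, 11, 13, 1, 10, 17] (length 6). The slice arr[2:5] covers indices [2, 3, 4] with values [13, 1, 10]. Replacing that slice with [86, 82, 82] (same length) produces [11, 11, 86, 82, 82, 17].

[11, 11, 86, 82, 82, 17]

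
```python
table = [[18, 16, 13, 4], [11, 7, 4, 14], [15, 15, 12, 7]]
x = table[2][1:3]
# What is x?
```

table[2] = [15, 15, 12, 7]. table[2] has length 4. The slice table[2][1:3] selects indices [1, 2] (1->15, 2->12), giving [15, 12].

[15, 12]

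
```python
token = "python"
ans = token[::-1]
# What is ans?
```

token has length 6. The slice token[::-1] selects indices [5, 4, 3, 2, 1, 0] (5->'n', 4->'o', 3->'h', 2->'t', 1->'y', 0->'p'), giving 'nohtyp'.

'nohtyp'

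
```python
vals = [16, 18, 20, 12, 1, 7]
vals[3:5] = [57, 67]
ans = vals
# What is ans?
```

vals starts as [16, 18, 20, 12, 1, 7] (length 6). The slice vals[3:5] covers indices [3, 4] with values [12, 1]. Replacing that slice with [57, 67] (same length) produces [16, 18, 20, 57, 67, 7].

[16, 18, 20, 57, 67, 7]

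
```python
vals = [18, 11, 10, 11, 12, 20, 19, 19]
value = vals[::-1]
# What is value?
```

vals has length 8. The slice vals[::-1] selects indices [7, 6, 5, 4, 3, 2, 1, 0] (7->19, 6->19, 5->20, 4->12, 3->11, 2->10, 1->11, 0->18), giving [19, 19, 20, 12, 11, 10, 11, 18].

[19, 19, 20, 12, 11, 10, 11, 18]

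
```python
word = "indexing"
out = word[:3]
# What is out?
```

word has length 8. The slice word[:3] selects indices [0, 1, 2] (0->'i', 1->'n', 2->'d'), giving 'ind'.

'ind'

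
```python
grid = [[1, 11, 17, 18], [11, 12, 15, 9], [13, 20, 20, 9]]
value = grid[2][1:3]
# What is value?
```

grid[2] = [13, 20, 20, 9]. grid[2] has length 4. The slice grid[2][1:3] selects indices [1, 2] (1->20, 2->20), giving [20, 20].

[20, 20]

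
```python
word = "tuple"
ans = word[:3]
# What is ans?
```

word has length 5. The slice word[:3] selects indices [0, 1, 2] (0->'t', 1->'u', 2->'p'), giving 'tup'.

'tup'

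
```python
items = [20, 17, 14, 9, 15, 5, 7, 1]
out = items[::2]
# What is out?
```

items has length 8. The slice items[::2] selects indices [0, 2, 4, 6] (0->20, 2->14, 4->15, 6->7), giving [20, 14, 15, 7].

[20, 14, 15, 7]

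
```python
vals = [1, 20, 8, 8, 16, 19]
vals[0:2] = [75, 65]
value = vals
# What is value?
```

vals starts as [1, 20, 8, 8, 16, 19] (length 6). The slice vals[0:2] covers indices [0, 1] with values [1, 20]. Replacing that slice with [75, 65] (same length) produces [75, 65, 8, 8, 16, 19].

[75, 65, 8, 8, 16, 19]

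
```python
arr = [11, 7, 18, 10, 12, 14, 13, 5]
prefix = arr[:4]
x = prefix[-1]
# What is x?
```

arr has length 8. The slice arr[:4] selects indices [0, 1, 2, 3] (0->11, 1->7, 2->18, 3->10), giving [11, 7, 18, 10]. So prefix = [11, 7, 18, 10]. Then prefix[-1] = 10.

10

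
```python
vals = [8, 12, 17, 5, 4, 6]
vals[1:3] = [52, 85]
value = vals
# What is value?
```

vals starts as [8, 12, 17, 5, 4, 6] (length 6). The slice vals[1:3] covers indices [1, 2] with values [12, 17]. Replacing that slice with [52, 85] (same length) produces [8, 52, 85, 5, 4, 6].

[8, 52, 85, 5, 4, 6]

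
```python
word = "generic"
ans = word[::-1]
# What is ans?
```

word has length 7. The slice word[::-1] selects indices [6, 5, 4, 3, 2, 1, 0] (6->'c', 5->'i', 4->'r', 3->'e', 2->'n', 1->'e', 0->'g'), giving 'cireneg'.

'cireneg'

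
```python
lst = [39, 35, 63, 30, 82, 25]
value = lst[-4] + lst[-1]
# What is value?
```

lst has length 6. Negative index -4 maps to positive index 6 + (-4) = 2. lst[2] = 63.
lst has length 6. Negative index -1 maps to positive index 6 + (-1) = 5. lst[5] = 25.
Sum: 63 + 25 = 88.

88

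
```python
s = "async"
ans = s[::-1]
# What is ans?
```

s has length 5. The slice s[::-1] selects indices [4, 3, 2, 1, 0] (4->'c', 3->'n', 2->'y', 1->'s', 0->'a'), giving 'cnysa'.

'cnysa'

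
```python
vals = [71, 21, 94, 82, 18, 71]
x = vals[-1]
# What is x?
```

vals has length 6. Negative index -1 maps to positive index 6 + (-1) = 5. vals[5] = 71.

71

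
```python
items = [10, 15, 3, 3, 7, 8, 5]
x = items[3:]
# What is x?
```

items has length 7. The slice items[3:] selects indices [3, 4, 5, 6] (3->3, 4->7, 5->8, 6->5), giving [3, 7, 8, 5].

[3, 7, 8, 5]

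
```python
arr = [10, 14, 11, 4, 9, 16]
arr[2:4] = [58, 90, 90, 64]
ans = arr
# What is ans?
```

arr starts as [10, 14, 11, 4, 9, 16] (length 6). The slice arr[2:4] covers indices [2, 3] with values [11, 4]. Replacing that slice with [58, 90, 90, 64] (different length) produces [10, 14, 58, 90, 90, 64, 9, 16].

[10, 14, 58, 90, 90, 64, 9, 16]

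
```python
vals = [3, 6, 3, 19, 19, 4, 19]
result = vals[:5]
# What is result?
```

vals has length 7. The slice vals[:5] selects indices [0, 1, 2, 3, 4] (0->3, 1->6, 2->3, 3->19, 4->19), giving [3, 6, 3, 19, 19].

[3, 6, 3, 19, 19]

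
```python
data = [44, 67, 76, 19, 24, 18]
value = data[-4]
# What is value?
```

data has length 6. Negative index -4 maps to positive index 6 + (-4) = 2. data[2] = 76.

76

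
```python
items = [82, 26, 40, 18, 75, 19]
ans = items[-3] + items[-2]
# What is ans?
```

items has length 6. Negative index -3 maps to positive index 6 + (-3) = 3. items[3] = 18.
items has length 6. Negative index -2 maps to positive index 6 + (-2) = 4. items[4] = 75.
Sum: 18 + 75 = 93.

93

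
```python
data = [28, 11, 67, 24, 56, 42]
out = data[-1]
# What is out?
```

data has length 6. Negative index -1 maps to positive index 6 + (-1) = 5. data[5] = 42.

42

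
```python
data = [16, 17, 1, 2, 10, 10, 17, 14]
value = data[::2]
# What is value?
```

data has length 8. The slice data[::2] selects indices [0, 2, 4, 6] (0->16, 2->1, 4->10, 6->17), giving [16, 1, 10, 17].

[16, 1, 10, 17]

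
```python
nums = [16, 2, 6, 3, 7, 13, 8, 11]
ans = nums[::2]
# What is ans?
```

nums has length 8. The slice nums[::2] selects indices [0, 2, 4, 6] (0->16, 2->6, 4->7, 6->8), giving [16, 6, 7, 8].

[16, 6, 7, 8]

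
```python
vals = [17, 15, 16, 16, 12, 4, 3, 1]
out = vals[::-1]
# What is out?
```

vals has length 8. The slice vals[::-1] selects indices [7, 6, 5, 4, 3, 2, 1, 0] (7->1, 6->3, 5->4, 4->12, 3->16, 2->16, 1->15, 0->17), giving [1, 3, 4, 12, 16, 16, 15, 17].

[1, 3, 4, 12, 16, 16, 15, 17]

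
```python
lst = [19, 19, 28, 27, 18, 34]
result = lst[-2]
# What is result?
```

lst has length 6. Negative index -2 maps to positive index 6 + (-2) = 4. lst[4] = 18.

18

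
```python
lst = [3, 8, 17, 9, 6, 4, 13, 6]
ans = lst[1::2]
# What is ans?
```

lst has length 8. The slice lst[1::2] selects indices [1, 3, 5, 7] (1->8, 3->9, 5->4, 7->6), giving [8, 9, 4, 6].

[8, 9, 4, 6]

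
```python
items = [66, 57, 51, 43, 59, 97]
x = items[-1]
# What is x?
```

items has length 6. Negative index -1 maps to positive index 6 + (-1) = 5. items[5] = 97.

97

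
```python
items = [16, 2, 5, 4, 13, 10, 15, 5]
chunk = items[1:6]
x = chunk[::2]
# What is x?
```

items has length 8. The slice items[1:6] selects indices [1, 2, 3, 4, 5] (1->2, 2->5, 3->4, 4->13, 5->10), giving [2, 5, 4, 13, 10]. So chunk = [2, 5, 4, 13, 10]. chunk has length 5. The slice chunk[::2] selects indices [0, 2, 4] (0->2, 2->4, 4->10), giving [2, 4, 10].

[2, 4, 10]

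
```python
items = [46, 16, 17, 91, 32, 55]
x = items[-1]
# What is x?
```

items has length 6. Negative index -1 maps to positive index 6 + (-1) = 5. items[5] = 55.

55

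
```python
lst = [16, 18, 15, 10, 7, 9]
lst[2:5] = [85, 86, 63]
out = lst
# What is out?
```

lst starts as [16, 18, 15, 10, 7, 9] (length 6). The slice lst[2:5] covers indices [2, 3, 4] with values [15, 10, 7]. Replacing that slice with [85, 86, 63] (same length) produces [16, 18, 85, 86, 63, 9].

[16, 18, 85, 86, 63, 9]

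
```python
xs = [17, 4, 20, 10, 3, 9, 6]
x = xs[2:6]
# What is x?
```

xs has length 7. The slice xs[2:6] selects indices [2, 3, 4, 5] (2->20, 3->10, 4->3, 5->9), giving [20, 10, 3, 9].

[20, 10, 3, 9]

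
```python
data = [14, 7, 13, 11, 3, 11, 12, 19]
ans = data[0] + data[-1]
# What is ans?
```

data has length 8. data[0] = 14.
data has length 8. Negative index -1 maps to positive index 8 + (-1) = 7. data[7] = 19.
Sum: 14 + 19 = 33.

33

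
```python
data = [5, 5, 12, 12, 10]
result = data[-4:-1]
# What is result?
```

data has length 5. The slice data[-4:-1] selects indices [1, 2, 3] (1->5, 2->12, 3->12), giving [5, 12, 12].

[5, 12, 12]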